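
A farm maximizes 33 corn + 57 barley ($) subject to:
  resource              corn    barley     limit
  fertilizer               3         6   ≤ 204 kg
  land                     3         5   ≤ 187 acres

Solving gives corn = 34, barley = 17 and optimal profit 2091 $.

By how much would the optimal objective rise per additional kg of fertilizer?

2

Check each constraint at x*: fertilizer 204/204 (tight); land 187/187 (tight).
From A_Bᵀ y = c: 3·y_fertilizer + 3·y_land = 33; 6·y_fertilizer + 5·y_land = 57.
→ y_fertilizer = 2 and y_land = 9.
Shadow price of fertilizer = 2.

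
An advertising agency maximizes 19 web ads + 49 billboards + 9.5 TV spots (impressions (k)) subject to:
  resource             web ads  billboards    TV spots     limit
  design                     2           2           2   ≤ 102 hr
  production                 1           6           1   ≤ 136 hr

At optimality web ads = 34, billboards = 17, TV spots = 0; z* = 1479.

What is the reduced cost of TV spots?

At the optimum: design uses 102 of 102 (binding); production uses 136 of 136 (binding).
Dual feasibility on the basic columns requires 2·y_design + 1·y_production = 19, 2·y_design + 6·y_production = 49.
This yields shadow prices y_design = 6.5, y_production = 6.
Reduced cost of TV spots: c₃ − yᵀa₃ = 9.5 − (6.5·2 + 6·1) = 9.5 − 19 = -9.5.

-9.5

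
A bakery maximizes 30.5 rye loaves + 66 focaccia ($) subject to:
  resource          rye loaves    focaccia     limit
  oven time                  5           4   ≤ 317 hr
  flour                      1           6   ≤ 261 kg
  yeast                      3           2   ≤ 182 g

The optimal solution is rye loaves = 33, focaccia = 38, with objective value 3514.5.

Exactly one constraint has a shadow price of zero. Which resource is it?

yeast

oven time: 317/317 (binding)
flour: 261/261 (binding)
yeast: 175/182 (slack 7)
By complementary slackness, a constraint with positive slack has shadow price 0 → yeast.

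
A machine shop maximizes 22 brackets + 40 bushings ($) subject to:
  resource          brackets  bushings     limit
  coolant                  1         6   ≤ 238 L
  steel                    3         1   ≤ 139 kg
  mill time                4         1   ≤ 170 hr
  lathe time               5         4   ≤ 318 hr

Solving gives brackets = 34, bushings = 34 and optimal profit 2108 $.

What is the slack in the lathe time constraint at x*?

lathe time used = 5·34 + 4·34 = 306; slack = 318 − 306 = 12.

12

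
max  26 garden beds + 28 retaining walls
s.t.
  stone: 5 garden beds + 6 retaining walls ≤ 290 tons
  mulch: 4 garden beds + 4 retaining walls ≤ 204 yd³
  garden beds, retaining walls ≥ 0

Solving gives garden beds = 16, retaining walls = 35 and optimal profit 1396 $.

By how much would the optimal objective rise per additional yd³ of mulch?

4

At the optimum: stone uses 290 of 290 (binding); mulch uses 204 of 204 (binding).
Dual feasibility on the basic columns requires 5·y_stone + 4·y_mulch = 26, 6·y_stone + 4·y_mulch = 28.
→ y_stone = 2 and y_mulch = 4.
Shadow price of mulch = 4.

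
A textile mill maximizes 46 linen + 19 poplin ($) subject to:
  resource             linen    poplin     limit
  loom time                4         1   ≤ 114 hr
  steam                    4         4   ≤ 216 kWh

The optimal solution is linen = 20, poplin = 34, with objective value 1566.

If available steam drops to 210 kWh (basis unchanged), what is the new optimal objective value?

1551

At the optimum: loom time uses 114 of 114 (binding); steam uses 216 of 216 (binding).
Dual feasibility on the basic columns requires 4·y_loom time + 4·y_steam = 46, 1·y_loom time + 4·y_steam = 19.
This yields shadow prices y_loom time = 9, y_steam = 2.5.
Δz = y_steam·Δb = 2.5 × (-6) = -15, so new z* = 1566 − 15 = 1551.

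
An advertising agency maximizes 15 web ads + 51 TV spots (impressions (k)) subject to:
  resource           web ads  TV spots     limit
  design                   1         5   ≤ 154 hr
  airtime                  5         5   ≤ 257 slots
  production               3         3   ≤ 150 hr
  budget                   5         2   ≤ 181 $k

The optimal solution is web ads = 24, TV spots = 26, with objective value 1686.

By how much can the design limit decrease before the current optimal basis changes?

12

Binding constraints: design, production. The basis is B = [[1,5],[3,3]] with det -12.
Per unit decrease in design, x* moves by d = (0.25, -0.25).
The basis stays optimal until budget becomes binding; allowable decrease = 12 hr.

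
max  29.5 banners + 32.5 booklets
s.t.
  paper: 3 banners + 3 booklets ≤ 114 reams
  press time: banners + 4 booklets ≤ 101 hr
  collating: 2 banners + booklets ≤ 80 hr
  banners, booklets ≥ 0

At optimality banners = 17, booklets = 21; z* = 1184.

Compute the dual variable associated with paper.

Check each constraint at x*: paper 114/114 (tight); press time 101/101 (tight); collating 55/80 (slack 25).
Slack constraints have shadow price 0 (complementary slackness).
From A_Bᵀ y = c: 3·y_paper + 1·y_press time = 29.5; 3·y_paper + 4·y_press time = 32.5.
This yields shadow prices y_paper = 9.5, y_press time = 1.
Shadow price of paper = 9.5.

9.5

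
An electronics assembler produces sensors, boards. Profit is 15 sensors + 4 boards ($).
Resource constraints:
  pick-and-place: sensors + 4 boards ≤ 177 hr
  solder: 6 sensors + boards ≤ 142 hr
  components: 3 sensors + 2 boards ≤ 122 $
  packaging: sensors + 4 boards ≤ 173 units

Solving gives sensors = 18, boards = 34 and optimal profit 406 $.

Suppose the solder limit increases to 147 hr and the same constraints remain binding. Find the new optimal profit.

416

At the optimum: pick-and-place uses 154 of 177 (slack = 23); solder uses 142 of 142 (binding); components uses 122 of 122 (binding); packaging uses 154 of 173 (slack = 19).
Since pick-and-place, packaging are not tight, their duals are 0.
The binding rows give the dual system: 6·y_solder + 3·y_components = 15 and 1·y_solder + 2·y_components = 4.
Solving: y_solder = 2, y_components = 1.
Δz = y_solder·Δb = 2 × (5) = 10, so new z* = 406 + 10 = 416.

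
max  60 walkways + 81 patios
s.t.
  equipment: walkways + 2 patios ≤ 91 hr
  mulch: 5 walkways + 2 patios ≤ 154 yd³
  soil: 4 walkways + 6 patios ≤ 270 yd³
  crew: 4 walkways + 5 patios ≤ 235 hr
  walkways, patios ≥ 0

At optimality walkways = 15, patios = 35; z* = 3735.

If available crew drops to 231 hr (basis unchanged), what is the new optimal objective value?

At the optimum: equipment uses 85 of 91 (slack = 6); mulch uses 145 of 154 (slack = 9); soil uses 270 of 270 (binding); crew uses 235 of 235 (binding).
Slack constraints have shadow price 0 (complementary slackness).
From A_Bᵀ y = c: 4·y_soil + 4·y_crew = 60; 6·y_soil + 5·y_crew = 81.
Solving: y_soil = 6, y_crew = 9.
Δz = y_crew·Δb = 9 × (-4) = -36, so new z* = 3735 − 36 = 3699.

3699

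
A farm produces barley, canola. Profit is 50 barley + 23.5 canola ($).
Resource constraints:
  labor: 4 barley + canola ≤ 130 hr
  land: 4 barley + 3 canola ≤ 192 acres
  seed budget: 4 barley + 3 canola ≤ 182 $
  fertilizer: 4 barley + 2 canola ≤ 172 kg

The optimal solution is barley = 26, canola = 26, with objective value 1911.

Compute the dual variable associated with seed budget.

5.5

Binding: labor and seed budget. Non-binding: land (10 unused), fertilizer (16 unused).
Slack constraints have shadow price 0 (complementary slackness).
The binding rows give the dual system: 4·y_labor + 4·y_seed budget = 50 and 1·y_labor + 3·y_seed budget = 23.5.
This yields shadow prices y_labor = 7, y_seed budget = 5.5.
Shadow price of seed budget = 5.5.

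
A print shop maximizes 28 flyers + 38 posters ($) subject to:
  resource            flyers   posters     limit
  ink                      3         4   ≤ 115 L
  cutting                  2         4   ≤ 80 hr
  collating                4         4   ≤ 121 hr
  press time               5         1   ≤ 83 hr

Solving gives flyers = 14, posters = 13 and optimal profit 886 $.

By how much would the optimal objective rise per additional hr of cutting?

9

Binding: cutting and press time. Non-binding: ink (21 unused), collating (13 unused).
By complementary slackness, y = 0 for the non-binding constraints.
The binding rows give the dual system: 2·y_cutting + 5·y_press time = 28 and 4·y_cutting + 1·y_press time = 38.
→ y_cutting = 9 and y_press time = 2.
Shadow price of cutting = 9.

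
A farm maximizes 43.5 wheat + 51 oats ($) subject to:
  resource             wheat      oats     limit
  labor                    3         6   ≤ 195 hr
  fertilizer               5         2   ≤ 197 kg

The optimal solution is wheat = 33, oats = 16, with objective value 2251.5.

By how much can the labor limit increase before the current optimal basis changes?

Binding constraints: labor, fertilizer. The basis is B = [[3,6],[5,2]] with det -24.
Per unit increase in labor, x* moves by d = (-0.0833, 0.2083).
The basis stays optimal until wheat reaches 0; allowable increase = 396 hr.

396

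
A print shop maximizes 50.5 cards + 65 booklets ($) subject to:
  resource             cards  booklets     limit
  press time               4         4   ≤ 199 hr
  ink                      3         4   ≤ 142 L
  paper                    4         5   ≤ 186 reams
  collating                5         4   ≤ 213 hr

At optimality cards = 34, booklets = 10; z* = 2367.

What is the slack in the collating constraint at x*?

3

collating used = 5·34 + 4·10 = 210; slack = 213 − 210 = 3.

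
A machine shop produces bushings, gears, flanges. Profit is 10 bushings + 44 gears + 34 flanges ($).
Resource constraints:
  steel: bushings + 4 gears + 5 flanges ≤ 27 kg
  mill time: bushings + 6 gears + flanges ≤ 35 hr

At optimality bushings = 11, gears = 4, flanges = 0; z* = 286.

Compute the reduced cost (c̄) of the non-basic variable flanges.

-8

At the optimum: steel uses 27 of 27 (binding); mill time uses 35 of 35 (binding).
The binding rows give the dual system: 1·y_steel + 1·y_mill time = 10 and 4·y_steel + 6·y_mill time = 44.
Solving: y_steel = 8, y_mill time = 2.
Reduced cost of flanges: c₃ − yᵀa₃ = 34 − (8·5 + 2·1) = 34 − 42 = -8.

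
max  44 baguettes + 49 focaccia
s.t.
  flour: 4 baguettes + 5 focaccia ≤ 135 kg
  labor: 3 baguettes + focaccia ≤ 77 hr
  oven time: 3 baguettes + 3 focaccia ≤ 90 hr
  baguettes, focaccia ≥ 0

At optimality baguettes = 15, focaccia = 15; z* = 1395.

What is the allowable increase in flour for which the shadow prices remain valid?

Binding constraints: flour, oven time. The basis is B = [[4,5],[3,3]] with det -3.
Per unit increase in flour, x* moves by d = (-1, 1).
The basis stays optimal until baguettes reaches 0; allowable increase = 15 kg.

15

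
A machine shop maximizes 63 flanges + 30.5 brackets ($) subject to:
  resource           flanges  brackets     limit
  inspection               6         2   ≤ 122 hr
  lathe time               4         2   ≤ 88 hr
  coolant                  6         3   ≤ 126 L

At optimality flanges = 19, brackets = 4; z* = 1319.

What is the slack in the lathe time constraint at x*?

lathe time used = 4·19 + 2·4 = 84; slack = 88 − 84 = 4.

4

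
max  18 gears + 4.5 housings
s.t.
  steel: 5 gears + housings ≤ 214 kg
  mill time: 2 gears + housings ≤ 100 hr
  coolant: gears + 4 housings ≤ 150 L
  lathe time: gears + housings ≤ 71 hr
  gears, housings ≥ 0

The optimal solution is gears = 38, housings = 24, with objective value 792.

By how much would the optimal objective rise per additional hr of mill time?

Check each constraint at x*: steel 214/214 (tight); mill time 100/100 (tight); coolant 134/150 (slack 16); lathe time 62/71 (slack 9).
Since coolant, lathe time are not tight, their duals are 0.
Dual feasibility on the basic columns requires 5·y_steel + 2·y_mill time = 18, 1·y_steel + 1·y_mill time = 4.5.
Solving: y_steel = 3, y_mill time = 1.5.
Shadow price of mill time = 1.5.

1.5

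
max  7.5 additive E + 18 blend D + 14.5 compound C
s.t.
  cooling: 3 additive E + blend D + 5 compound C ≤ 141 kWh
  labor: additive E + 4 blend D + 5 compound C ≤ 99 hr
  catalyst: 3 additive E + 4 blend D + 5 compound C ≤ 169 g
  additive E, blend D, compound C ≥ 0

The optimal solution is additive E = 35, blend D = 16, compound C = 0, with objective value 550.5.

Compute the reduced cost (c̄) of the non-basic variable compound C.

-8

Binding: labor and catalyst. Non-binding: cooling (20 unused).
Since cooling is not tight, its dual is 0.
Dual feasibility on the basic columns requires 1·y_labor + 3·y_catalyst = 7.5, 4·y_labor + 4·y_catalyst = 18.
Solving: y_labor = 3, y_catalyst = 1.5.
Reduced cost of compound C: c₃ − yᵀa₃ = 14.5 − (3·5 + 1.5·5) = 14.5 − 22.5 = -8.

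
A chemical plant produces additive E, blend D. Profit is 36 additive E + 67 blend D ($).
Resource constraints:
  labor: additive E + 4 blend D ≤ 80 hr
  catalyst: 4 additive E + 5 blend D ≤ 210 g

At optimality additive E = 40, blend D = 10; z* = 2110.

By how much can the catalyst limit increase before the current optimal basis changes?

Binding constraints: labor, catalyst. The basis is B = [[1,4],[4,5]] with det -11.
Per unit increase in catalyst, x* moves by d = (0.3636, -0.0909).
The basis stays optimal until blend D reaches 0; allowable increase = 110 g.

110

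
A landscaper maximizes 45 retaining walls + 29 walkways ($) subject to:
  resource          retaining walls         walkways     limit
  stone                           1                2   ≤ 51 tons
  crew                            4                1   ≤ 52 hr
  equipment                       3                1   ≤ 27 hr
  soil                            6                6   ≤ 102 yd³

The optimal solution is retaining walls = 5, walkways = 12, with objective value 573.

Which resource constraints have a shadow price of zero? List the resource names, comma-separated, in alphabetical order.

stone: 29/51 (slack 22)
crew: 32/52 (slack 20)
equipment: 27/27 (binding)
soil: 102/102 (binding)
By complementary slackness, a constraint with positive slack has shadow price 0 → crew, stone.

crew, stone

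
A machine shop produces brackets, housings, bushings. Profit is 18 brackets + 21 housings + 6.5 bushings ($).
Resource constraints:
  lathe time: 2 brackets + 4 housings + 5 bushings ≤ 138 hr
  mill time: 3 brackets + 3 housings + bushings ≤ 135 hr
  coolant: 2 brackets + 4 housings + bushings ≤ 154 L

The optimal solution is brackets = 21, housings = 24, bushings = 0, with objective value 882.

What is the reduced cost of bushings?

Check each constraint at x*: lathe time 138/138 (tight); mill time 135/135 (tight); coolant 138/154 (slack 16).
By complementary slackness, y = 0 for the non-binding constraint.
The binding rows give the dual system: 2·y_lathe time + 3·y_mill time = 18 and 4·y_lathe time + 3·y_mill time = 21.
→ y_lathe time = 1.5 and y_mill time = 5.
Reduced cost of bushings: c₃ − yᵀa₃ = 6.5 − (1.5·5 + 5·1) = 6.5 − 12.5 = -6.

-6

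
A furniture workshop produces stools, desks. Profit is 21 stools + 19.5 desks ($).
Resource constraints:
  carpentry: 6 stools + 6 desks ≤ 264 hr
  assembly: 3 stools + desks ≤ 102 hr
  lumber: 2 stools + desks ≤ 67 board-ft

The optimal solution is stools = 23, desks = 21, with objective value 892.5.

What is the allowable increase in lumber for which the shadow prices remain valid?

Binding constraints: carpentry, lumber. The basis is B = [[6,6],[2,1]] with det -6.
Per unit increase in lumber, x* moves by d = (1, -1).
The basis stays optimal until assembly becomes binding; allowable increase = 6 board-ft.

6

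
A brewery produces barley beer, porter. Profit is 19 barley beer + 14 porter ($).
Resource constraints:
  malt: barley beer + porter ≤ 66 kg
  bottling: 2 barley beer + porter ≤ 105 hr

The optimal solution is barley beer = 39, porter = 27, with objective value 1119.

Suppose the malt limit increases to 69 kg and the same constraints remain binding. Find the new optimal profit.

Both malt and bottling are binding at x*.
Dual feasibility on the basic columns requires 1·y_malt + 2·y_bottling = 19, 1·y_malt + 1·y_bottling = 14.
→ y_malt = 9 and y_bottling = 5.
Δz = y_malt·Δb = 9 × (3) = 27, so new z* = 1119 + 27 = 1146.

1146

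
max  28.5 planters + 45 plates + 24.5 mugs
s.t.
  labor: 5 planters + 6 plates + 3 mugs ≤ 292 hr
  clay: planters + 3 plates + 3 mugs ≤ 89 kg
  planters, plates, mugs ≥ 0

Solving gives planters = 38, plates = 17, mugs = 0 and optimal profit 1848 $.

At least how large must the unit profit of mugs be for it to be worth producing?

31.5

Both labor and clay are binding at x*.
Dual feasibility on the basic columns requires 5·y_labor + 1·y_clay = 28.5, 6·y_labor + 3·y_clay = 45.
Solving: y_labor = 4.5, y_clay = 6.
mugs enters the basis when its profit ≥ yᵀa₃ = 4.5·3 + 6·3 = 31.5.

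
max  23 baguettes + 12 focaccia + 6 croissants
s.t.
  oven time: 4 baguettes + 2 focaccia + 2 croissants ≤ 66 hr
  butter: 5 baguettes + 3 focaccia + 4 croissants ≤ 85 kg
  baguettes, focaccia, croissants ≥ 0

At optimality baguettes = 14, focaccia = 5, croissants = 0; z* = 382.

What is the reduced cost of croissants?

-7

Check each constraint at x*: oven time 66/66 (tight); butter 85/85 (tight).
The binding rows give the dual system: 4·y_oven time + 5·y_butter = 23 and 2·y_oven time + 3·y_butter = 12.
Solving: y_oven time = 4.5, y_butter = 1.
Reduced cost of croissants: c₃ − yᵀa₃ = 6 − (4.5·2 + 1·4) = 6 − 13 = -7.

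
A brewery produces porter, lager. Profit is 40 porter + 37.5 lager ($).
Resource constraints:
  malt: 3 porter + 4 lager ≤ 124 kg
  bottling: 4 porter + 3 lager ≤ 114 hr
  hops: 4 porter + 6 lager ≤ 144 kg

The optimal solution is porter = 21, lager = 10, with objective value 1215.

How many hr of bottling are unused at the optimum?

bottling used = 4·21 + 3·10 = 114; slack = 114 − 114 = 0.

0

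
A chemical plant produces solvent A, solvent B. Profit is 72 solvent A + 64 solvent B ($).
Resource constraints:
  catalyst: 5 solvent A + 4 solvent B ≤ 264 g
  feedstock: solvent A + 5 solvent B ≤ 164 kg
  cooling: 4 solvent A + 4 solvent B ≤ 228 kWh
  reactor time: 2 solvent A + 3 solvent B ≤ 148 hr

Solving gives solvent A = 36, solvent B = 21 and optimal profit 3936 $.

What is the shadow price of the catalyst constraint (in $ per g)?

8

At the optimum: catalyst uses 264 of 264 (binding); feedstock uses 141 of 164 (slack = 23); cooling uses 228 of 228 (binding); reactor time uses 135 of 148 (slack = 13).
By complementary slackness, y = 0 for the non-binding constraints.
The binding rows give the dual system: 5·y_catalyst + 4·y_cooling = 72 and 4·y_catalyst + 4·y_cooling = 64.
→ y_catalyst = 8 and y_cooling = 8.
Shadow price of catalyst = 8.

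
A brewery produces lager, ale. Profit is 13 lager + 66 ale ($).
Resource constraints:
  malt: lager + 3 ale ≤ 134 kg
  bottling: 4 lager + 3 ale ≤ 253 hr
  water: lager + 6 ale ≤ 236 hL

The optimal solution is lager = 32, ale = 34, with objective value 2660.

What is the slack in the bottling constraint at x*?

bottling used = 4·32 + 3·34 = 230; slack = 253 − 230 = 23.

23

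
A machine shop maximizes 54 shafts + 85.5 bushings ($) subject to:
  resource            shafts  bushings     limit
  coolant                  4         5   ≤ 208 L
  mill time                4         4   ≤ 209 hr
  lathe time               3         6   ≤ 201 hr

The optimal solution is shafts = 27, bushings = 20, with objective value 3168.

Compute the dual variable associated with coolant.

At the optimum: coolant uses 208 of 208 (binding); mill time uses 188 of 209 (slack = 21); lathe time uses 201 of 201 (binding).
Slack constraints have shadow price 0 (complementary slackness).
Dual feasibility on the basic columns requires 4·y_coolant + 3·y_lathe time = 54, 5·y_coolant + 6·y_lathe time = 85.5.
This yields shadow prices y_coolant = 7.5, y_lathe time = 8.
Shadow price of coolant = 7.5.

7.5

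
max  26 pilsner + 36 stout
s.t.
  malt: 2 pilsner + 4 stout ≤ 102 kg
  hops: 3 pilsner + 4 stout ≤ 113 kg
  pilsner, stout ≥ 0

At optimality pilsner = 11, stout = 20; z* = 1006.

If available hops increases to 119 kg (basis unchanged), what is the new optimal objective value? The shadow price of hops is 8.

1054

Δb = 6, so new z* = 1006 + (8)·(6) = 1006 + 48 = 1054.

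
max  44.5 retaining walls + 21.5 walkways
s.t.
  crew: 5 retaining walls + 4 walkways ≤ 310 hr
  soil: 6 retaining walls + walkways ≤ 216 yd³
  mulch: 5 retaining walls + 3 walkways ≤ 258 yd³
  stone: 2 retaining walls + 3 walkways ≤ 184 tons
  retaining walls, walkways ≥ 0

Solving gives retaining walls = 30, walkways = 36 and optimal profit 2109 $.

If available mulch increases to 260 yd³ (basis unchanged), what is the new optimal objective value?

At the optimum: crew uses 294 of 310 (slack = 16); soil uses 216 of 216 (binding); mulch uses 258 of 258 (binding); stone uses 168 of 184 (slack = 16).
By complementary slackness, y = 0 for the non-binding constraints.
From A_Bᵀ y = c: 6·y_soil + 5·y_mulch = 44.5; 1·y_soil + 3·y_mulch = 21.5.
This yields shadow prices y_soil = 2, y_mulch = 6.5.
Δz = y_mulch·Δb = 6.5 × (2) = 13, so new z* = 2109 + 13 = 2122.

2122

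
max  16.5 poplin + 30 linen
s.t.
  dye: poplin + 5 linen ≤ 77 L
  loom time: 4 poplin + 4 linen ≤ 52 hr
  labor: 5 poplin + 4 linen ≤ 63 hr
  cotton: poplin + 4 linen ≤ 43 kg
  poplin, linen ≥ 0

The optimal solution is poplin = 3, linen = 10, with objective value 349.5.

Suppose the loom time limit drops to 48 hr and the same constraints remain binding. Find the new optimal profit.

337.5

At the optimum: dye uses 53 of 77 (slack = 24); loom time uses 52 of 52 (binding); labor uses 55 of 63 (slack = 8); cotton uses 43 of 43 (binding).
By complementary slackness, y = 0 for the non-binding constraints.
The binding rows give the dual system: 4·y_loom time + 1·y_cotton = 16.5 and 4·y_loom time + 4·y_cotton = 30.
Solving: y_loom time = 3, y_cotton = 4.5.
Δz = y_loom time·Δb = 3 × (-4) = -12, so new z* = 349.5 − 12 = 337.5.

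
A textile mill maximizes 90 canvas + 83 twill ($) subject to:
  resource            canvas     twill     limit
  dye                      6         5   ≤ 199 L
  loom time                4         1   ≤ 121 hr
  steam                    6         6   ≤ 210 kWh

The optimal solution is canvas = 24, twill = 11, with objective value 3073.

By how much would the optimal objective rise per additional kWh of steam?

Check each constraint at x*: dye 199/199 (tight); loom time 107/121 (slack 14); steam 210/210 (tight).
Slack constraints have shadow price 0 (complementary slackness).
Dual feasibility on the basic columns requires 6·y_dye + 6·y_steam = 90, 5·y_dye + 6·y_steam = 83.
This yields shadow prices y_dye = 7, y_steam = 8.
Shadow price of steam = 8.

8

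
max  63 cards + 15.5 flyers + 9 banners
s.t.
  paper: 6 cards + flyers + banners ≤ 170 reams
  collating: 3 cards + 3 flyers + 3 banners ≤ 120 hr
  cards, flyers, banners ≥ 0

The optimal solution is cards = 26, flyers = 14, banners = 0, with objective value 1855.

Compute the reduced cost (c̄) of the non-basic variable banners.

Both paper and collating are binding at x*.
Dual feasibility on the basic columns requires 6·y_paper + 3·y_collating = 63, 1·y_paper + 3·y_collating = 15.5.
Solving: y_paper = 9.5, y_collating = 2.
Reduced cost of banners: c₃ − yᵀa₃ = 9 − (9.5·1 + 2·3) = 9 − 15.5 = -6.5.

-6.5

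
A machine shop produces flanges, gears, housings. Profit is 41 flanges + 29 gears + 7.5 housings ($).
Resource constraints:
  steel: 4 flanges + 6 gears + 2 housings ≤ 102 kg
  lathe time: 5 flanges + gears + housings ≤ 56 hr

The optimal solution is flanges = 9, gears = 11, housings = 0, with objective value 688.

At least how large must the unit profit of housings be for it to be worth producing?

13

Both steel and lathe time are binding at x*.
The binding rows give the dual system: 4·y_steel + 5·y_lathe time = 41 and 6·y_steel + 1·y_lathe time = 29.
Solving: y_steel = 4, y_lathe time = 5.
housings enters the basis when its profit ≥ yᵀa₃ = 4·2 + 5·1 = 13.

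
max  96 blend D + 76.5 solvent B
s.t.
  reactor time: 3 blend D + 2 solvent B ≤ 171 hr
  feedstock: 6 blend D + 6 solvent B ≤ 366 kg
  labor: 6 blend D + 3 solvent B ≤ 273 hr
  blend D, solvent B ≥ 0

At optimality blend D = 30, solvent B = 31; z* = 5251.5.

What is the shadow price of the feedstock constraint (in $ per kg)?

Binding: feedstock and labor. Non-binding: reactor time (19 unused).
Since reactor time is not tight, its dual is 0.
From A_Bᵀ y = c: 6·y_feedstock + 6·y_labor = 96; 6·y_feedstock + 3·y_labor = 76.5.
→ y_feedstock = 9.5 and y_labor = 6.5.
Shadow price of feedstock = 9.5.

9.5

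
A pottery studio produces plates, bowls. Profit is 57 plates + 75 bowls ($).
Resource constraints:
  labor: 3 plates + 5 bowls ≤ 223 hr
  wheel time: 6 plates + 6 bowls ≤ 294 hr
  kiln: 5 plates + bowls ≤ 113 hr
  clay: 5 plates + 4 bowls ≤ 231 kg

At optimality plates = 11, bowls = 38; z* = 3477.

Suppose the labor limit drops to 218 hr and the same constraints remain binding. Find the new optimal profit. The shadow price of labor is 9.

3432

Δb = -5, so new z* = 3477 + (9)·(-5) = 3477 − 45 = 3432.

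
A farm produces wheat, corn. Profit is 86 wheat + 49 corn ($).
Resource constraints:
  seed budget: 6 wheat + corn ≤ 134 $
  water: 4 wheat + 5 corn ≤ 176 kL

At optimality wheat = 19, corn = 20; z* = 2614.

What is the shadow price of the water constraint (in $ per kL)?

8

Both seed budget and water are binding at x*.
The binding rows give the dual system: 6·y_seed budget + 4·y_water = 86 and 1·y_seed budget + 5·y_water = 49.
This yields shadow prices y_seed budget = 9, y_water = 8.
Shadow price of water = 8.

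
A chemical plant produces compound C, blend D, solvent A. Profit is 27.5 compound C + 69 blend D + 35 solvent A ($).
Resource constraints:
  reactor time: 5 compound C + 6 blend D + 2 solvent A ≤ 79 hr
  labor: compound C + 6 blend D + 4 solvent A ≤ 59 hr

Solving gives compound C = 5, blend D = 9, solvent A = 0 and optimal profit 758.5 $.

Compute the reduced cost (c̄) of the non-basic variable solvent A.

-3

Check each constraint at x*: reactor time 79/79 (tight); labor 59/59 (tight).
Dual feasibility on the basic columns requires 5·y_reactor time + 1·y_labor = 27.5, 6·y_reactor time + 6·y_labor = 69.
Solving: y_reactor time = 4, y_labor = 7.5.
Reduced cost of solvent A: c₃ − yᵀa₃ = 35 − (4·2 + 7.5·4) = 35 − 38 = -3.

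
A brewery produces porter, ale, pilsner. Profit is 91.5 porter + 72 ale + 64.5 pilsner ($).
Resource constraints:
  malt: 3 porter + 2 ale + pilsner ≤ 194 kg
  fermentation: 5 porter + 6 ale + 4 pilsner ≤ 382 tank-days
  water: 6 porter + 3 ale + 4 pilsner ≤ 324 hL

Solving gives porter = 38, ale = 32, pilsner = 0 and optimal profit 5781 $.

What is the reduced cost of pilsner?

At the optimum: malt uses 178 of 194 (slack = 16); fermentation uses 382 of 382 (binding); water uses 324 of 324 (binding).
By complementary slackness, y = 0 for the non-binding constraint.
Dual feasibility on the basic columns requires 5·y_fermentation + 6·y_water = 91.5, 6·y_fermentation + 3·y_water = 72.
Solving: y_fermentation = 7.5, y_water = 9.
Reduced cost of pilsner: c₃ − yᵀa₃ = 64.5 − (7.5·4 + 9·4) = 64.5 − 66 = -1.5.

-1.5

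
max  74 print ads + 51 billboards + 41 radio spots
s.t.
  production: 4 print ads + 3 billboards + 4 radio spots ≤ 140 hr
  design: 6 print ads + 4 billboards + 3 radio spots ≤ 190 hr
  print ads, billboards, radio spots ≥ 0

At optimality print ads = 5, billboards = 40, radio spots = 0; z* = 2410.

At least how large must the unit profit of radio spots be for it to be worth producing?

At the optimum: production uses 140 of 140 (binding); design uses 190 of 190 (binding).
The binding rows give the dual system: 4·y_production + 6·y_design = 74 and 3·y_production + 4·y_design = 51.
→ y_production = 5 and y_design = 9.
radio spots enters the basis when its profit ≥ yᵀa₃ = 5·4 + 9·3 = 47.

47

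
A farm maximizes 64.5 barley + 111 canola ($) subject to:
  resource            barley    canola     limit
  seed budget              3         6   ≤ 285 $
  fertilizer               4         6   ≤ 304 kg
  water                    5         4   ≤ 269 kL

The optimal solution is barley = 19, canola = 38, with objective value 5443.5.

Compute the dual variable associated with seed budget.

Check each constraint at x*: seed budget 285/285 (tight); fertilizer 304/304 (tight); water 247/269 (slack 22).
By complementary slackness, y = 0 for the non-binding constraint.
Dual feasibility on the basic columns requires 3·y_seed budget + 4·y_fertilizer = 64.5, 6·y_seed budget + 6·y_fertilizer = 111.
This yields shadow prices y_seed budget = 9.5, y_fertilizer = 9.
Shadow price of seed budget = 9.5.

9.5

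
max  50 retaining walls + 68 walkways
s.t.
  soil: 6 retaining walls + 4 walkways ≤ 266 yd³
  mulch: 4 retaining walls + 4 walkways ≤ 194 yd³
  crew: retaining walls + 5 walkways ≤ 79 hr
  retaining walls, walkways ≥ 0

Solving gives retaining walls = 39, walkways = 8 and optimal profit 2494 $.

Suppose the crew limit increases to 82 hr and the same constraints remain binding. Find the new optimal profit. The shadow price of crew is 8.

2518

Δb = 3, so new z* = 2494 + (8)·(3) = 2494 + 24 = 2518.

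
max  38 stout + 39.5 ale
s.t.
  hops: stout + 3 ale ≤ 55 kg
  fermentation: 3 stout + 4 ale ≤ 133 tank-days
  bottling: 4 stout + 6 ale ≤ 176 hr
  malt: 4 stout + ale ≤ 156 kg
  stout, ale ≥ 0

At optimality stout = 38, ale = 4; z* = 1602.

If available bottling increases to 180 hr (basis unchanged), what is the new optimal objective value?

Binding: bottling and malt. Non-binding: hops (5 unused), fermentation (3 unused).
Slack constraints have shadow price 0 (complementary slackness).
From A_Bᵀ y = c: 4·y_bottling + 4·y_malt = 38; 6·y_bottling + 1·y_malt = 39.5.
→ y_bottling = 6 and y_malt = 3.5.
Δz = y_bottling·Δb = 6 × (4) = 24, so new z* = 1602 + 24 = 1626.

1626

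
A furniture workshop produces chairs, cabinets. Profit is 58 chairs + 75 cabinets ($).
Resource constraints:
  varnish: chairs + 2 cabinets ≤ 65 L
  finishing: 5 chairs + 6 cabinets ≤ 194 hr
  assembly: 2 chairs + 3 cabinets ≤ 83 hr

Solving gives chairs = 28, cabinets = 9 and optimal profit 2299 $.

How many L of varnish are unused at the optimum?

19

varnish used = 1·28 + 2·9 = 46; slack = 65 − 46 = 19.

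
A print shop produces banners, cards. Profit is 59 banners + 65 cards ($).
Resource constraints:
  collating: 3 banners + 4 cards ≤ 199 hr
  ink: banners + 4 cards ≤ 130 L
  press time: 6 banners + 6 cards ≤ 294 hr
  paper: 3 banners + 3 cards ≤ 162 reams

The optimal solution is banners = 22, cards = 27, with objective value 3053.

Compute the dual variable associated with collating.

0

At the optimum: collating uses 174 of 199 (slack = 25); ink uses 130 of 130 (binding); press time uses 294 of 294 (binding); paper uses 147 of 162 (slack = 15).
Slack constraints have shadow price 0 (complementary slackness).
From A_Bᵀ y = c: 1·y_ink + 6·y_press time = 59; 4·y_ink + 6·y_press time = 65.
Solving: y_ink = 2, y_press time = 9.5.
Shadow price of collating = 0.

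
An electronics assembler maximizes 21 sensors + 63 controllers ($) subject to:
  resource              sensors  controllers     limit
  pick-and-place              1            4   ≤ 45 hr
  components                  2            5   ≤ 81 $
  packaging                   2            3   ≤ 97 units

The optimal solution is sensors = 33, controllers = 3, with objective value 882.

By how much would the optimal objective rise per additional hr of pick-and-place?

7

Check each constraint at x*: pick-and-place 45/45 (tight); components 81/81 (tight); packaging 75/97 (slack 22).
Since packaging is not tight, its dual is 0.
The binding rows give the dual system: 1·y_pick-and-place + 2·y_components = 21 and 4·y_pick-and-place + 5·y_components = 63.
→ y_pick-and-place = 7 and y_components = 7.
Shadow price of pick-and-place = 7.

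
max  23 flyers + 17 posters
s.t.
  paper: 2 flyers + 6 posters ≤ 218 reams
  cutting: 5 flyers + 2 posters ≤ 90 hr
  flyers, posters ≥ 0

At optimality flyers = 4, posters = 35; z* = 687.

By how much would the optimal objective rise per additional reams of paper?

1.5

Both paper and cutting are binding at x*.
Dual feasibility on the basic columns requires 2·y_paper + 5·y_cutting = 23, 6·y_paper + 2·y_cutting = 17.
This yields shadow prices y_paper = 1.5, y_cutting = 4.
Shadow price of paper = 1.5.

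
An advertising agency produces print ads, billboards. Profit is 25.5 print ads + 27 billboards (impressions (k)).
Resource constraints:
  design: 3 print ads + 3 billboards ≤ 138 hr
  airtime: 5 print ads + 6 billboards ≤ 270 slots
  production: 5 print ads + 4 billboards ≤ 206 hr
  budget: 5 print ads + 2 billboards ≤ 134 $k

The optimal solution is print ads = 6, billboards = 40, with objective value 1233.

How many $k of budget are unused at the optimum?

budget used = 5·6 + 2·40 = 110; slack = 134 − 110 = 24.

24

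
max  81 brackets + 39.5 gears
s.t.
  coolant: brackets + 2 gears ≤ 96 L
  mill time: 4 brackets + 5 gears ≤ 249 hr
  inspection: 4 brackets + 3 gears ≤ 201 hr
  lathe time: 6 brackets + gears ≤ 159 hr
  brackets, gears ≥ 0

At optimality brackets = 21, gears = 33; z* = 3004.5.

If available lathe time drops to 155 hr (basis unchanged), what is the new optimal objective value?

Binding: mill time and lathe time. Non-binding: coolant (9 unused), inspection (18 unused).
By complementary slackness, y = 0 for the non-binding constraints.
Dual feasibility on the basic columns requires 4·y_mill time + 6·y_lathe time = 81, 5·y_mill time + 1·y_lathe time = 39.5.
This yields shadow prices y_mill time = 6, y_lathe time = 9.5.
Δz = y_lathe time·Δb = 9.5 × (-4) = -38, so new z* = 3004.5 − 38 = 2966.5.

2966.5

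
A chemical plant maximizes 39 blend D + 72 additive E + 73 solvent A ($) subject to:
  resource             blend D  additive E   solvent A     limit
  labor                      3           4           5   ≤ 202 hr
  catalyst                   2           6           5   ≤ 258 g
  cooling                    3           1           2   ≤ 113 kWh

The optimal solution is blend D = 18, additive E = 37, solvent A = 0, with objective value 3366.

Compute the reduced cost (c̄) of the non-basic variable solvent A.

-2

Check each constraint at x*: labor 202/202 (tight); catalyst 258/258 (tight); cooling 91/113 (slack 22).
By complementary slackness, y = 0 for the non-binding constraint.
The binding rows give the dual system: 3·y_labor + 2·y_catalyst = 39 and 4·y_labor + 6·y_catalyst = 72.
This yields shadow prices y_labor = 9, y_catalyst = 6.
Reduced cost of solvent A: c₃ − yᵀa₃ = 73 − (9·5 + 6·5) = 73 − 75 = -2.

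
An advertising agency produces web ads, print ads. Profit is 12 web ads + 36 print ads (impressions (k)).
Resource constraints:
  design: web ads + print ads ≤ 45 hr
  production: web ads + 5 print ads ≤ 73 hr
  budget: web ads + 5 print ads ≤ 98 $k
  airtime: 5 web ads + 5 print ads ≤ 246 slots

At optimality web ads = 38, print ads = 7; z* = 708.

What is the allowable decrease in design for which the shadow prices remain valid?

Binding constraints: design, production. The basis is B = [[1,1],[1,5]] with det 4.
Per unit decrease in design, x* moves by d = (-1.25, 0.25).
The basis stays optimal until web ads reaches 0; allowable decrease = 30.4 hr.

30.4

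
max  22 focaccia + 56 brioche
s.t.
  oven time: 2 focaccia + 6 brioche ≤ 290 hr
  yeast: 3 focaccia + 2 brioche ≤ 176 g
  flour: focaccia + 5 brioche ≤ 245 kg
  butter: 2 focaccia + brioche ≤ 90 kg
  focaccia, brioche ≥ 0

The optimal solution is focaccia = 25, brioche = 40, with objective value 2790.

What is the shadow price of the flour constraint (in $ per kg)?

0

Binding: oven time and butter. Non-binding: yeast (21 unused), flour (20 unused).
Slack constraints have shadow price 0 (complementary slackness).
From A_Bᵀ y = c: 2·y_oven time + 2·y_butter = 22; 6·y_oven time + 1·y_butter = 56.
Solving: y_oven time = 9, y_butter = 2.
Shadow price of flour = 0.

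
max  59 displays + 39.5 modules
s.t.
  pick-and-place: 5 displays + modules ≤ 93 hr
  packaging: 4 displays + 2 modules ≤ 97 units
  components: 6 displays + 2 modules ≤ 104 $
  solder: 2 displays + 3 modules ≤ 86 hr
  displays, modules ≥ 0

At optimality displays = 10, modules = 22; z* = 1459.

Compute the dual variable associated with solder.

Binding: components and solder. Non-binding: pick-and-place (21 unused), packaging (13 unused).
By complementary slackness, y = 0 for the non-binding constraints.
The binding rows give the dual system: 6·y_components + 2·y_solder = 59 and 2·y_components + 3·y_solder = 39.5.
→ y_components = 7 and y_solder = 8.5.
Shadow price of solder = 8.5.

8.5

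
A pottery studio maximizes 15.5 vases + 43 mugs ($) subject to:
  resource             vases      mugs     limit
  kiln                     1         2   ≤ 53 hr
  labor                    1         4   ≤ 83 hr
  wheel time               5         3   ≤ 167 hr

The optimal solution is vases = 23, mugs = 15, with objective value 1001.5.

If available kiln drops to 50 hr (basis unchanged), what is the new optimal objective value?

973

At the optimum: kiln uses 53 of 53 (binding); labor uses 83 of 83 (binding); wheel time uses 160 of 167 (slack = 7).
Since wheel time is not tight, its dual is 0.
From A_Bᵀ y = c: 1·y_kiln + 1·y_labor = 15.5; 2·y_kiln + 4·y_labor = 43.
→ y_kiln = 9.5 and y_labor = 6.
Δz = y_kiln·Δb = 9.5 × (-3) = -28.5, so new z* = 1001.5 − 28.5 = 973.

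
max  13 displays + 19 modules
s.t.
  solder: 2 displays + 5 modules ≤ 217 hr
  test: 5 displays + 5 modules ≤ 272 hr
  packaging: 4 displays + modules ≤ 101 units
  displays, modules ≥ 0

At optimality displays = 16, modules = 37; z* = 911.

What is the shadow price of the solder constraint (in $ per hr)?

3.5

Check each constraint at x*: solder 217/217 (tight); test 265/272 (slack 7); packaging 101/101 (tight).
By complementary slackness, y = 0 for the non-binding constraint.
The binding rows give the dual system: 2·y_solder + 4·y_packaging = 13 and 5·y_solder + 1·y_packaging = 19.
→ y_solder = 3.5 and y_packaging = 1.5.
Shadow price of solder = 3.5.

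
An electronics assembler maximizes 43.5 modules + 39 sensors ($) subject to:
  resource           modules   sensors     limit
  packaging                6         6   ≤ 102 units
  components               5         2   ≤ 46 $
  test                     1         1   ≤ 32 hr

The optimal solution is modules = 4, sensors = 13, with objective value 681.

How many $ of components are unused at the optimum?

0

components used = 5·4 + 2·13 = 46; slack = 46 − 46 = 0.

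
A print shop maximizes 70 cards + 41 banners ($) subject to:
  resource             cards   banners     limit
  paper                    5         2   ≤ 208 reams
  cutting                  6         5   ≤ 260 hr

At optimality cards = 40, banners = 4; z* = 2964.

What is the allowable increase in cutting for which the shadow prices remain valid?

Binding constraints: paper, cutting. The basis is B = [[5,2],[6,5]] with det 13.
Per unit increase in cutting, x* moves by d = (-0.1538, 0.3846).
The basis stays optimal until cards reaches 0; allowable increase = 260 hr.

260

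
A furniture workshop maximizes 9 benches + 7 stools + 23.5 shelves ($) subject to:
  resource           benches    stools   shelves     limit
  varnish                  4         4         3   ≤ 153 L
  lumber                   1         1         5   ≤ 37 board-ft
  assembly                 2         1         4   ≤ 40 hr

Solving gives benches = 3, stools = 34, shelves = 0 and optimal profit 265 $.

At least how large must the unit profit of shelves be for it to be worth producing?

33

Check each constraint at x*: varnish 148/153 (slack 5); lumber 37/37 (tight); assembly 40/40 (tight).
Since varnish is not tight, its dual is 0.
From A_Bᵀ y = c: 1·y_lumber + 2·y_assembly = 9; 1·y_lumber + 1·y_assembly = 7.
Solving: y_lumber = 5, y_assembly = 2.
shelves enters the basis when its profit ≥ yᵀa₃ = 5·5 + 2·4 = 33.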